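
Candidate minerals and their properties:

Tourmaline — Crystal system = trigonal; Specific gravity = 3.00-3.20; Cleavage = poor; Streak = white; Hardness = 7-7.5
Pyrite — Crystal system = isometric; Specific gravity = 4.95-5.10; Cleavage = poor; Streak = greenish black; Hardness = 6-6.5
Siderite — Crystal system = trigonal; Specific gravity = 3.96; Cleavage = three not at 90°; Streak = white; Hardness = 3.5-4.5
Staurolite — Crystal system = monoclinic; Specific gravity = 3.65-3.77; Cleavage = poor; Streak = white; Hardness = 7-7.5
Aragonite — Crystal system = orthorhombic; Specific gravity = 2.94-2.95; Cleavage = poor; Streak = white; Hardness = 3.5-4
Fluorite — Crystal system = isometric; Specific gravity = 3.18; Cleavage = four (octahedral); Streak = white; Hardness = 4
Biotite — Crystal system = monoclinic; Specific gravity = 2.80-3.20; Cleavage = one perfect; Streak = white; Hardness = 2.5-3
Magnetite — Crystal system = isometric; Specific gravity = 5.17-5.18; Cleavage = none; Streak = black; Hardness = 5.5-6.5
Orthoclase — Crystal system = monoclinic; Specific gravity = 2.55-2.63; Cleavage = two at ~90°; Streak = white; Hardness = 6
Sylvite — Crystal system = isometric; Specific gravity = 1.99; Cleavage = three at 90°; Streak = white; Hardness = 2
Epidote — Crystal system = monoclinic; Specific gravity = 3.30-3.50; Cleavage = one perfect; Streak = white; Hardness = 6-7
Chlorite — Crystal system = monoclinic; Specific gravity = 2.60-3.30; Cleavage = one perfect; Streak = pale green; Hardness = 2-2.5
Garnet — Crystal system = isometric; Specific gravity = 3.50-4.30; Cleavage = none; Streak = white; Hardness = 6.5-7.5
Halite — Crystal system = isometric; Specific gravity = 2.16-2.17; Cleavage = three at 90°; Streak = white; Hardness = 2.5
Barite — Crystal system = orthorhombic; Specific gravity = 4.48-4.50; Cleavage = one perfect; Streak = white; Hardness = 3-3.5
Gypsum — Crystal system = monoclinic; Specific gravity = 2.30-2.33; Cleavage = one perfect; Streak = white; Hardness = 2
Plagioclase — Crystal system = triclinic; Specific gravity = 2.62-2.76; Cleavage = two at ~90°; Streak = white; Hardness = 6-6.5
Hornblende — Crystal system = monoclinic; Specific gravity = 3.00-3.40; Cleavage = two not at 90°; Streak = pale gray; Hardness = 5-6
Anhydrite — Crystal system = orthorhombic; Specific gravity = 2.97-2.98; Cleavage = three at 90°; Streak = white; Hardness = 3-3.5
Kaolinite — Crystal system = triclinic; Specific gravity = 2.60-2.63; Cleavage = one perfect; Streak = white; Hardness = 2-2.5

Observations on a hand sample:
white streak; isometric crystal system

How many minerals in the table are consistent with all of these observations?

4

White streak excludes Pyrite, Magnetite, Chlorite, Hornblende.
Isometric crystal system — only Fluorite, Sylvite, Garnet, Halite remain.
The minerals that satisfy all observations are Fluorite, Garnet, Halite, Sylvite.
That is 4 minerals.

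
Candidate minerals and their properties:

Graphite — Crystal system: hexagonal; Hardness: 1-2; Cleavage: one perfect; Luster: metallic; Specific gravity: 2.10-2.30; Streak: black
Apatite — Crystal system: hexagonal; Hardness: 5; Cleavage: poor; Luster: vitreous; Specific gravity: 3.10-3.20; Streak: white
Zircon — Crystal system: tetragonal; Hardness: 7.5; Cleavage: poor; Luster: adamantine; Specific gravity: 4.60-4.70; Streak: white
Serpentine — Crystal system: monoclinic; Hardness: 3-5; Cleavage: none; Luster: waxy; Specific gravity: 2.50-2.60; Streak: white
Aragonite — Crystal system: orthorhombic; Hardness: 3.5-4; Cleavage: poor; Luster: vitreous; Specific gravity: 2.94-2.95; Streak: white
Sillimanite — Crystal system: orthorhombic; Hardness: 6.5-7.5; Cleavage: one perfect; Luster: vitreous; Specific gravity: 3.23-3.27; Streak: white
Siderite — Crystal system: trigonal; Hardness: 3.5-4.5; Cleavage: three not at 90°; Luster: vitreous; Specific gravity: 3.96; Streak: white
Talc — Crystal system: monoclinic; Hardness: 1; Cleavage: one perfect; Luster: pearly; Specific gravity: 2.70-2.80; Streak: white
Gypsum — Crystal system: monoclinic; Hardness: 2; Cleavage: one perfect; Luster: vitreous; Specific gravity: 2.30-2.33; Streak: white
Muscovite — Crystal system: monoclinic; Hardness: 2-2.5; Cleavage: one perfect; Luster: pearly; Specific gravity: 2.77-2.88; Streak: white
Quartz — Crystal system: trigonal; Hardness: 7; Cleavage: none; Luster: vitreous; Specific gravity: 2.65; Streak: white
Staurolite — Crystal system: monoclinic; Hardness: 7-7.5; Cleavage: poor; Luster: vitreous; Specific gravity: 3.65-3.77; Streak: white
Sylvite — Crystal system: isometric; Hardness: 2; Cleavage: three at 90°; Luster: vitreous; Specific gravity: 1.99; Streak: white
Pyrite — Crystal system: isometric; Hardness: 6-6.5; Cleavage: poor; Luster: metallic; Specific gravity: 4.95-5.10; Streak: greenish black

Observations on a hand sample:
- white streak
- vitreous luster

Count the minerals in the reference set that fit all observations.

White streak excludes Graphite, Pyrite.
Vitreous luster rules out Zircon, Serpentine, Talc, Muscovite.
The minerals that satisfy all observations are Apatite, Aragonite, Gypsum, Quartz, Siderite, Sillimanite, Staurolite, Sylvite.
That is 8 minerals.

8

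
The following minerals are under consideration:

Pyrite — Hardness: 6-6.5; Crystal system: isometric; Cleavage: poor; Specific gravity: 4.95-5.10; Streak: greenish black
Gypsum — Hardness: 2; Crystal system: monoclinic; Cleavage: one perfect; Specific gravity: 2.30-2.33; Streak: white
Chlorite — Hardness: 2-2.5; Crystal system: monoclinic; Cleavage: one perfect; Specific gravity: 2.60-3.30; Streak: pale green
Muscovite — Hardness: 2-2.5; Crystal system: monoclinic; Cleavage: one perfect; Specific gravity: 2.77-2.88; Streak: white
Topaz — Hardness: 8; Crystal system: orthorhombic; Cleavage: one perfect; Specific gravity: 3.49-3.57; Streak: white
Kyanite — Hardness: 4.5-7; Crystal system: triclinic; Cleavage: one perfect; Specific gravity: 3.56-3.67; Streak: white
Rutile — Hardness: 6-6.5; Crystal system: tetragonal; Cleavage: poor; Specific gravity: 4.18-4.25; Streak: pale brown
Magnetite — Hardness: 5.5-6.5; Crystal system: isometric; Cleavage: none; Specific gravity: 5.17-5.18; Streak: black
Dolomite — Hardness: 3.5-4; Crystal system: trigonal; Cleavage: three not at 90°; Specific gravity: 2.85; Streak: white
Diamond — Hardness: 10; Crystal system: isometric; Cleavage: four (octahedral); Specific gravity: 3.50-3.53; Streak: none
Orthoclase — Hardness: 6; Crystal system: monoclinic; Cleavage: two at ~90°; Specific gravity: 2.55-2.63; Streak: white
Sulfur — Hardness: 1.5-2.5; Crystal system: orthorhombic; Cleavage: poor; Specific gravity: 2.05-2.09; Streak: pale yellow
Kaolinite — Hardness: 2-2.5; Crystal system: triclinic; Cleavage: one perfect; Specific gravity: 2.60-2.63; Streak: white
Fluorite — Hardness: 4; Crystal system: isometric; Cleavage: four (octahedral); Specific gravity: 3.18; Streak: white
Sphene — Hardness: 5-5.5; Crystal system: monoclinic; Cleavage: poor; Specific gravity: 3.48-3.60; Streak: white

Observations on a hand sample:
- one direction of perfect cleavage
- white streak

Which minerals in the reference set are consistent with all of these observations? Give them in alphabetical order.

Gypsum, Kaolinite, Kyanite, Muscovite, Topaz

One direction of perfect cleavage — leaves Gypsum, Chlorite, Muscovite, Topaz, Kyanite, Kaolinite.
White streak rules out Chlorite.
Consistent with every observation: Gypsum, Kaolinite, Kyanite, Muscovite, Topaz.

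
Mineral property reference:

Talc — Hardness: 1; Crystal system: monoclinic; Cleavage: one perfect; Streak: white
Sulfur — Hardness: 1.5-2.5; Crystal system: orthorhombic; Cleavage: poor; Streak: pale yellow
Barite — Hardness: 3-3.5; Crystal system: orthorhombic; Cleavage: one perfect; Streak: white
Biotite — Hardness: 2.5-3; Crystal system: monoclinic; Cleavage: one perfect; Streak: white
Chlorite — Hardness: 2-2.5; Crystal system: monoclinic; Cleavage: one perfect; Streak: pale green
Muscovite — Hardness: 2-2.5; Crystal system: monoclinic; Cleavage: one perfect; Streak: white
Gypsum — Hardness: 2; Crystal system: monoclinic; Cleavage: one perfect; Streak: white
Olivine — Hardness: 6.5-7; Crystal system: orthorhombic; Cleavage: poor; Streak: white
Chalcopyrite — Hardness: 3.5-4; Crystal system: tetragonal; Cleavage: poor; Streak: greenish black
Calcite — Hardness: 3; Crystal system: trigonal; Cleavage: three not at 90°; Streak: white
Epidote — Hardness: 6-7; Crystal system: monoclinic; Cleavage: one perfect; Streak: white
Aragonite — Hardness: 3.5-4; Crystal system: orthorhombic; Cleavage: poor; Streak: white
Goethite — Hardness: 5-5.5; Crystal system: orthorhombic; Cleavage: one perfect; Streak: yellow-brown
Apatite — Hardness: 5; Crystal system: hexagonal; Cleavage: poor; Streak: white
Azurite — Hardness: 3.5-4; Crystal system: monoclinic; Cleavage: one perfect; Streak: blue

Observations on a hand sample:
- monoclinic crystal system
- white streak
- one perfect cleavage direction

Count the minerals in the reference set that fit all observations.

Monoclinic crystal system — only Talc, Biotite, Chlorite, Muscovite, Gypsum, Epidote, Azurite remain.
White streak rules out Chlorite, Azurite.
One perfect cleavage direction — consistent with all remaining minerals.
Remaining candidates: Biotite, Epidote, Gypsum, Muscovite, Talc.
That is 5 minerals.

5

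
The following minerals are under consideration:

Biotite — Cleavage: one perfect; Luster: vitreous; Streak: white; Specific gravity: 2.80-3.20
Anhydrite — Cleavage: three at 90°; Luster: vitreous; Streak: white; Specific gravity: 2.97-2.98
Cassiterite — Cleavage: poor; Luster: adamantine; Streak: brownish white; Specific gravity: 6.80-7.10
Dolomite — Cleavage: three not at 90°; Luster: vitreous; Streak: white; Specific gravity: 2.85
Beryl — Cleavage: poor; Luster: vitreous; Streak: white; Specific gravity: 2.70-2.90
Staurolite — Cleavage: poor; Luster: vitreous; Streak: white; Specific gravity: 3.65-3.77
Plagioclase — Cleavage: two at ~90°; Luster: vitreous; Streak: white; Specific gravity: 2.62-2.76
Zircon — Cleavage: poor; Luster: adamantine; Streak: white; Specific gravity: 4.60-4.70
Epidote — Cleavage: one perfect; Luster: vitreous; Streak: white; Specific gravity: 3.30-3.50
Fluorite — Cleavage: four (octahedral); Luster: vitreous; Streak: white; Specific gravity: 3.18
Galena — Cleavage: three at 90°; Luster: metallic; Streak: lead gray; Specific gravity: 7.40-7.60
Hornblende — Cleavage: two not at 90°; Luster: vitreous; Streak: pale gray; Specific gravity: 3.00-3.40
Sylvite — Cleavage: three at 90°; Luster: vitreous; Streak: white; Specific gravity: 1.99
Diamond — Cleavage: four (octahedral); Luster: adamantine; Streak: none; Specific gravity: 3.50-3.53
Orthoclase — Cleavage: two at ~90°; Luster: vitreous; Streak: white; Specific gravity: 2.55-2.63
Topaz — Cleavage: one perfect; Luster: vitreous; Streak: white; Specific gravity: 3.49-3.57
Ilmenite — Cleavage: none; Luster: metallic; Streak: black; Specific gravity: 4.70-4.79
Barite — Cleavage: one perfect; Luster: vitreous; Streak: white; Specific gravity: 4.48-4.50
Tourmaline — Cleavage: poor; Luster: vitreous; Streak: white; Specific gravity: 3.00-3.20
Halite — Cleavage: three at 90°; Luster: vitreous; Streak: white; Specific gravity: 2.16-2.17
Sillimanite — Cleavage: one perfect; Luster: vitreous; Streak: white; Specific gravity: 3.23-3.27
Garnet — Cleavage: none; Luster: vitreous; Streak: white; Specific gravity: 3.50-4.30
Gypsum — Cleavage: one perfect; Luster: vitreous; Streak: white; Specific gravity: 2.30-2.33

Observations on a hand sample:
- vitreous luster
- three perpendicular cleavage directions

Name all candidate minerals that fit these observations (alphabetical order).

Vitreous luster excludes Cassiterite, Zircon, Galena, Diamond, Ilmenite.
Three perpendicular cleavage directions — only Anhydrite, Sylvite, Halite remain.
The minerals that satisfy all observations are Anhydrite, Halite, Sylvite.

Anhydrite, Halite, Sylvite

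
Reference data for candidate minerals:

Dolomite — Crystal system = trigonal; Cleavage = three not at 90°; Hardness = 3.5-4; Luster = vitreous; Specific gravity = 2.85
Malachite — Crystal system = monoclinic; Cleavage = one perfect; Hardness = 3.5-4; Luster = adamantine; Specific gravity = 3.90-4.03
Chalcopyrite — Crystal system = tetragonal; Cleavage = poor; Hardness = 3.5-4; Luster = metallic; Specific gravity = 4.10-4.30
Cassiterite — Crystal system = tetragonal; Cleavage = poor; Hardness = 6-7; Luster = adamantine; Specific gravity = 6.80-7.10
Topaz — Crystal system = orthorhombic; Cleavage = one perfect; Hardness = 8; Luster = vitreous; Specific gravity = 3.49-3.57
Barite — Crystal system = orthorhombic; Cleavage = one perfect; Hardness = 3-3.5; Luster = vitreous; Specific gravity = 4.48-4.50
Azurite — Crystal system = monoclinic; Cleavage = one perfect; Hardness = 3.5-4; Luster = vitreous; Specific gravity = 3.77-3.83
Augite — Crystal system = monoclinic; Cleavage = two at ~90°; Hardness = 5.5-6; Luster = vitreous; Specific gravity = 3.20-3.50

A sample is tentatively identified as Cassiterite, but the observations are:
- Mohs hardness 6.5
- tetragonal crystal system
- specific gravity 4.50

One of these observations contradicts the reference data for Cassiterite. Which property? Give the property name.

Mohs hardness 6.5: Cassiterite has hardness 6-7 — consistent.
Tetragonal crystal system: Cassiterite has tetragonal system — consistent.
Specific gravity 4.50: Cassiterite has SG 6.80-7.10 — outside the reference range.
Everything matches except the specific gravity.

specific gravity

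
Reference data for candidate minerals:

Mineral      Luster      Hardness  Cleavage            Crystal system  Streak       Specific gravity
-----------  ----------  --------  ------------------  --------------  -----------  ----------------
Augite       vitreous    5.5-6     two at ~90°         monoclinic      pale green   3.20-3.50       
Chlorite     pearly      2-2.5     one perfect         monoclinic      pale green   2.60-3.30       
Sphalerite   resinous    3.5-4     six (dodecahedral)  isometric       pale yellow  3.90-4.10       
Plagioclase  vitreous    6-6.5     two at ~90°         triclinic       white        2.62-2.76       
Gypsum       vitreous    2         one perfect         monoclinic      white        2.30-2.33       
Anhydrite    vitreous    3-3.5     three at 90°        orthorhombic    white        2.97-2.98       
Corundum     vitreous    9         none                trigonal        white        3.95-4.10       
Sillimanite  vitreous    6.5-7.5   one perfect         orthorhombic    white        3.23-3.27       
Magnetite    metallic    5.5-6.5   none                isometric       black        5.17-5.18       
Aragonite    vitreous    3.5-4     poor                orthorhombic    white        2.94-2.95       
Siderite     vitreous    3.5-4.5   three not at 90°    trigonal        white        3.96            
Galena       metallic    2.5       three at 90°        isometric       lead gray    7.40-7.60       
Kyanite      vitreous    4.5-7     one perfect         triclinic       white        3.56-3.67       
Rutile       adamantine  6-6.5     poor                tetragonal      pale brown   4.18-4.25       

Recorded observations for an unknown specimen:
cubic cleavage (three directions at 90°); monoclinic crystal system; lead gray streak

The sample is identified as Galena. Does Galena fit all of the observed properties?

Inconsistent

Cubic cleavage (three directions at 90°) — consistent with Galena (cleavage three at 90°).
Monoclinic crystal system — Galena has isometric system; a mismatch.
Lead gray streak — consistent with Galena (lead gray streak).
The crystal system observation rules out Galena.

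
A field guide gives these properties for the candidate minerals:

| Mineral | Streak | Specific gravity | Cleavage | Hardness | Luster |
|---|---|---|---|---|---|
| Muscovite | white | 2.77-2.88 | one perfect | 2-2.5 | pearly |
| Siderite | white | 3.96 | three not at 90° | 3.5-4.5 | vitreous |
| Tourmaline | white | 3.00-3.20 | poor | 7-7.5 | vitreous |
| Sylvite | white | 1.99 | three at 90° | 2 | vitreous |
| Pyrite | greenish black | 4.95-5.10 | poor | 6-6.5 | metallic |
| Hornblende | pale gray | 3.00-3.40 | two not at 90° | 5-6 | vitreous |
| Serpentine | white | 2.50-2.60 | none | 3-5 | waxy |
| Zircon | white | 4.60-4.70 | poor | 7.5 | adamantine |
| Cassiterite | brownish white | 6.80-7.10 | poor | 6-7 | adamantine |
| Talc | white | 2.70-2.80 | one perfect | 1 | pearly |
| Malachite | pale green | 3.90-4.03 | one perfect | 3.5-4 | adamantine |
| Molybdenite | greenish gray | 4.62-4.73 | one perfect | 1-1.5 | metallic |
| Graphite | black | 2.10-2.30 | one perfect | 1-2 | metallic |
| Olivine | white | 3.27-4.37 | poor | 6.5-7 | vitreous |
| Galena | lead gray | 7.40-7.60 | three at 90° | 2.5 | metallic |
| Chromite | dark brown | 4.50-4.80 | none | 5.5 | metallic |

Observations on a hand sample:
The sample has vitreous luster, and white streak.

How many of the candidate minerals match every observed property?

4

Vitreous luster: narrows the field to Siderite, Tourmaline, Sylvite, Hornblende, Olivine.
White streak rules out Hornblende.
The minerals that satisfy all observations are Olivine, Siderite, Sylvite, Tourmaline.
That is 4 minerals.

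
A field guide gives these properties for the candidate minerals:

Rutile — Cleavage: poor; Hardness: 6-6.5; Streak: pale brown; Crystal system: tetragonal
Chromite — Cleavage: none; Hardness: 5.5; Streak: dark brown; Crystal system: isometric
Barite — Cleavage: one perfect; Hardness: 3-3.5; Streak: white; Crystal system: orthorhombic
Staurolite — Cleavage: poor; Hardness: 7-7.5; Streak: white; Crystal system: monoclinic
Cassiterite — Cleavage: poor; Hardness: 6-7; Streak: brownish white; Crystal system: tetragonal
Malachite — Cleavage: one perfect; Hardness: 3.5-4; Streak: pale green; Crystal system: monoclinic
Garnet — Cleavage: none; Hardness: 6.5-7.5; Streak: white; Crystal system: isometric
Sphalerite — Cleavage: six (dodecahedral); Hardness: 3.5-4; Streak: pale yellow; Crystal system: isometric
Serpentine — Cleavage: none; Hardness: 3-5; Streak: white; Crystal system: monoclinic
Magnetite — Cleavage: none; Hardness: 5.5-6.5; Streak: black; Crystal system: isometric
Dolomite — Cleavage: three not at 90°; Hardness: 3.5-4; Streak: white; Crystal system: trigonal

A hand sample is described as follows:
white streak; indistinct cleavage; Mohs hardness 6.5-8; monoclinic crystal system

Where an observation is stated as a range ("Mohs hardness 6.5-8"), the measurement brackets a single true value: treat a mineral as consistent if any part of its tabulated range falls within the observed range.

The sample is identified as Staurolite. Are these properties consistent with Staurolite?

Consistent

White streak — is consistent with Staurolite (white streak).
Indistinct cleavage — is consistent with Staurolite (cleavage poor).
Mohs hardness 6.5-8 — is consistent with Staurolite (hardness 7-7.5).
Monoclinic crystal system — is consistent with Staurolite (monoclinic system).
Nothing contradicts Staurolite.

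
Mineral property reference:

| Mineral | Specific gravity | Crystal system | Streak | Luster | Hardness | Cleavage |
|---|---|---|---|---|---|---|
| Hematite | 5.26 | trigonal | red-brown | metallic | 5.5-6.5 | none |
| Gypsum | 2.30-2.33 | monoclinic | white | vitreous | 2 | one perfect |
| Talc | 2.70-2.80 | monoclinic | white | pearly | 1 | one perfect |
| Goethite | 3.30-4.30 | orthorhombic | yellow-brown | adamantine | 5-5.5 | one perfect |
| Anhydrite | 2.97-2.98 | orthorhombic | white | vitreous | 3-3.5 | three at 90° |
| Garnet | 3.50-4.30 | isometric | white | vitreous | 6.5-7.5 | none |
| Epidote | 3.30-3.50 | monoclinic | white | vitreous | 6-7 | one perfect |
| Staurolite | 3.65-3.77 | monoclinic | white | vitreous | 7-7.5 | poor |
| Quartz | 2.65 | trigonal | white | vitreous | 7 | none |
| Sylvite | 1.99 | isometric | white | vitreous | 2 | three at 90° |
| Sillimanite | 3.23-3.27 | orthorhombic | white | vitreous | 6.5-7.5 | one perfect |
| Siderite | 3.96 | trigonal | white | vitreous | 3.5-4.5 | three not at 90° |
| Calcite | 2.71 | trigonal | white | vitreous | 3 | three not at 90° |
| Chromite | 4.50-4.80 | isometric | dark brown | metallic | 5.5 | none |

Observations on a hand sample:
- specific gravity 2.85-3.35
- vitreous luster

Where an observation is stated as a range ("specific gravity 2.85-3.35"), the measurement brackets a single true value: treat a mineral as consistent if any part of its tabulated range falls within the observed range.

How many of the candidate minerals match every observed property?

Specific gravity 2.85-3.35 — only Goethite, Anhydrite, Epidote, Sillimanite remain.
Vitreous luster rules out Goethite.
Consistent with every observation: Anhydrite, Epidote, Sillimanite.
That is 3 minerals.

3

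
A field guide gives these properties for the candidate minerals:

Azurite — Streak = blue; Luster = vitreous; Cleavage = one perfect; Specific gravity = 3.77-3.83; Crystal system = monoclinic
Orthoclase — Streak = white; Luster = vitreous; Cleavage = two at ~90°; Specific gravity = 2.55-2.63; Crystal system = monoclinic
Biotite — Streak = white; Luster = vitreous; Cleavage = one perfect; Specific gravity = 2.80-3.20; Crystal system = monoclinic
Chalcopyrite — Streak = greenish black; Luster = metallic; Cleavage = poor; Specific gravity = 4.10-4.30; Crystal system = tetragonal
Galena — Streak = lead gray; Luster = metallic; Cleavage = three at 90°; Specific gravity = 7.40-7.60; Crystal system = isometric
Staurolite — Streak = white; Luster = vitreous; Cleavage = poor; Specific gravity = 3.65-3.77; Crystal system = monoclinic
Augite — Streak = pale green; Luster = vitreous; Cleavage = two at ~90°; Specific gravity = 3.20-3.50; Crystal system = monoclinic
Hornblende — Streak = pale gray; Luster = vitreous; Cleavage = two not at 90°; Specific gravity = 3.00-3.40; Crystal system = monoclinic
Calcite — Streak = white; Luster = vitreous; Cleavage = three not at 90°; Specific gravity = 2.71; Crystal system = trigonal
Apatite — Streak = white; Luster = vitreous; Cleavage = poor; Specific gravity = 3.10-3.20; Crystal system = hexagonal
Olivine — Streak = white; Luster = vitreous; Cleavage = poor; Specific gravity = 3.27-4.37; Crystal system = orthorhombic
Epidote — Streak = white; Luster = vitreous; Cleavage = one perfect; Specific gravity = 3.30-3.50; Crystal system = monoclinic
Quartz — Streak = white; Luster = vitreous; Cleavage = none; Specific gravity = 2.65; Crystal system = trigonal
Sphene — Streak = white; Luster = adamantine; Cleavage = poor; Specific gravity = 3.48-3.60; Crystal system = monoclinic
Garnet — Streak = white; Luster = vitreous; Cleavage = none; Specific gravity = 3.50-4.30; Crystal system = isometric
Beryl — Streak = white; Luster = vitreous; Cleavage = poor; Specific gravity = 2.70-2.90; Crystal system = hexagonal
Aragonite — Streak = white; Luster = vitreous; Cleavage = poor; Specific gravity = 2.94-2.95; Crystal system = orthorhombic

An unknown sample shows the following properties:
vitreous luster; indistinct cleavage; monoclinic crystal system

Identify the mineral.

Vitreous luster eliminates Chalcopyrite, Galena, Sphene.
Indistinct cleavage — leaves Staurolite, Apatite, Olivine, Beryl, Aragonite.
Monoclinic crystal system — narrows the field to Staurolite.
Only Staurolite satisfies all observations.

Staurolite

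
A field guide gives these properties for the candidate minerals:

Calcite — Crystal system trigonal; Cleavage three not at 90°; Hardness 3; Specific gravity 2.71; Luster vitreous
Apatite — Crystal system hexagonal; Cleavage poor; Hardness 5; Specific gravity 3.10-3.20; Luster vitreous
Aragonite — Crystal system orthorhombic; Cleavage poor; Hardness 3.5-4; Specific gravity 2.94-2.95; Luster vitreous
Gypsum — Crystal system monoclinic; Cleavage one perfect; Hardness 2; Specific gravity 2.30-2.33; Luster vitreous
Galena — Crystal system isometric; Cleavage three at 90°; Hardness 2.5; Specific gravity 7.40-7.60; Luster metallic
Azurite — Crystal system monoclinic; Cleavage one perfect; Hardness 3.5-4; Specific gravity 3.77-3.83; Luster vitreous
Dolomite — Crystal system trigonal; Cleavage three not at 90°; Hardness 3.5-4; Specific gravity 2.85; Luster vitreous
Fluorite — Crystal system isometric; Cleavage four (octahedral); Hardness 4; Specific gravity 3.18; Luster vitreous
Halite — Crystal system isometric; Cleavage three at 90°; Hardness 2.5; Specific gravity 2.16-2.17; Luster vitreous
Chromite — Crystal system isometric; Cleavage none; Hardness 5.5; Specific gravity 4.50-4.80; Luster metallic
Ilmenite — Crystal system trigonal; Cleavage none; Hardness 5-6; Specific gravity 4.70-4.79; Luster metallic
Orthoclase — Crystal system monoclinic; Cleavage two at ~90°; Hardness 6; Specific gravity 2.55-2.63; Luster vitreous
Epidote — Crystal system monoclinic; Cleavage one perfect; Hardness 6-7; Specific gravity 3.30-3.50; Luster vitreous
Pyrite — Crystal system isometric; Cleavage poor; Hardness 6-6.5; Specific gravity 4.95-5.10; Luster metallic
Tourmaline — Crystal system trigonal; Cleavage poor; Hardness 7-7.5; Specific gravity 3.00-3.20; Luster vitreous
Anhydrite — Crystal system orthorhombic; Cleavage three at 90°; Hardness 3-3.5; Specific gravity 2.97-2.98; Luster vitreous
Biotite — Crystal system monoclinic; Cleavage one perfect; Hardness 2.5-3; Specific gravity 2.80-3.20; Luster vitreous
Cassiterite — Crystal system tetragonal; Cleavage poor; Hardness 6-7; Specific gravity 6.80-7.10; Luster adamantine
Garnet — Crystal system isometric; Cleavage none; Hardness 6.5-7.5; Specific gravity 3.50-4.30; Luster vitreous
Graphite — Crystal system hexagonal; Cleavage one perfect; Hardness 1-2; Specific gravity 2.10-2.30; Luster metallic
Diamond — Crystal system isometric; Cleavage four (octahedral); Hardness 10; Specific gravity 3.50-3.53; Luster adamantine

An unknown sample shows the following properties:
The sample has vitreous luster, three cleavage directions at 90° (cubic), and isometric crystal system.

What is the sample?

Halite

Vitreous luster — leaves Calcite, Apatite, Aragonite, Gypsum, Azurite, Dolomite, Fluorite, Halite, Orthoclase, Epidote, Tourmaline, Anhydrite, Biotite, Garnet.
Three cleavage directions at 90° (cubic) — leaves Halite, Anhydrite.
Isometric crystal system eliminates Anhydrite.
The only mineral consistent with every observation is Halite.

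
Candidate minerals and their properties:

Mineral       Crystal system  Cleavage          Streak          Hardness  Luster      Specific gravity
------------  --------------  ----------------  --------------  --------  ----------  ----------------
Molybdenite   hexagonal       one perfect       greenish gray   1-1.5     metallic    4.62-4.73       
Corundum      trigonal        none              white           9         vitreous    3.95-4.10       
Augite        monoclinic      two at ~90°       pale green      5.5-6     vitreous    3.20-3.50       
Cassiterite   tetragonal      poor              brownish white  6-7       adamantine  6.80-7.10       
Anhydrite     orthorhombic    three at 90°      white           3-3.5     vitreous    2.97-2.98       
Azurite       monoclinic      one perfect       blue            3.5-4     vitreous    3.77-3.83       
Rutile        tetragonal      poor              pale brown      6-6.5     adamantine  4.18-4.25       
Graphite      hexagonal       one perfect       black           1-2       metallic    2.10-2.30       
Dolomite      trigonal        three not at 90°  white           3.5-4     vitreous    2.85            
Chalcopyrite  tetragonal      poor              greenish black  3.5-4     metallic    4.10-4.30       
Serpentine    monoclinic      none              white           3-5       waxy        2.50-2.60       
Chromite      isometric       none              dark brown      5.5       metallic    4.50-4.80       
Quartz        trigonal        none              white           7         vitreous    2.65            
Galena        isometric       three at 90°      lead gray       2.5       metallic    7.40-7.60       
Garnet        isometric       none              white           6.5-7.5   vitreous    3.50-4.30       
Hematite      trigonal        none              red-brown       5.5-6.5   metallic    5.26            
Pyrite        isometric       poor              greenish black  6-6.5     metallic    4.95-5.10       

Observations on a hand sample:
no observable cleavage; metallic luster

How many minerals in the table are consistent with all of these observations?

No observable cleavage — narrows the field to Corundum, Serpentine, Chromite, Quartz, Garnet, Hematite.
Metallic luster — narrows the field to Chromite, Hematite.
The minerals that satisfy all observations are Chromite, Hematite.
That is 2 minerals.

2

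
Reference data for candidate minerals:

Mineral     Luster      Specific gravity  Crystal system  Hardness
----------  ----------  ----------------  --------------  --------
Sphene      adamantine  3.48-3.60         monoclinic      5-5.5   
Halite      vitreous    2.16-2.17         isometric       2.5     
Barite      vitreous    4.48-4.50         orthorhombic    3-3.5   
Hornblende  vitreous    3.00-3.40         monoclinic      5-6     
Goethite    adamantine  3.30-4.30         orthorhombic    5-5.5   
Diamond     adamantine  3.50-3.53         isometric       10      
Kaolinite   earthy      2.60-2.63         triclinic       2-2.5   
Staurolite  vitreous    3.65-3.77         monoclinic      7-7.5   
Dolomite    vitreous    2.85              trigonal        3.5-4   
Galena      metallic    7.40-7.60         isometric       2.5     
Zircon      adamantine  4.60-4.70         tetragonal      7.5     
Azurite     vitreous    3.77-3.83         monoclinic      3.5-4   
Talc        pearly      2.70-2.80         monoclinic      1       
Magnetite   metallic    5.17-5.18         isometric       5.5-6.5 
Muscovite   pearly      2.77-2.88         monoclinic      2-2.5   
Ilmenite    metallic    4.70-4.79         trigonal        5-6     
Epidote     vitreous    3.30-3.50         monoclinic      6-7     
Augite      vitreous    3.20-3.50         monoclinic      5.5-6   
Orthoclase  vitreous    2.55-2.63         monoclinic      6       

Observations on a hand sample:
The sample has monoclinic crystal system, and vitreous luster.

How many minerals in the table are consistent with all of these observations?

6

Monoclinic crystal system: only Sphene, Hornblende, Staurolite, Azurite, Talc, Muscovite, Epidote, Augite, Orthoclase remain.
Vitreous luster is inconsistent with Sphene, Talc, Muscovite.
Consistent with every observation: Augite, Azurite, Epidote, Hornblende, Orthoclase, Staurolite.
That is 6 minerals.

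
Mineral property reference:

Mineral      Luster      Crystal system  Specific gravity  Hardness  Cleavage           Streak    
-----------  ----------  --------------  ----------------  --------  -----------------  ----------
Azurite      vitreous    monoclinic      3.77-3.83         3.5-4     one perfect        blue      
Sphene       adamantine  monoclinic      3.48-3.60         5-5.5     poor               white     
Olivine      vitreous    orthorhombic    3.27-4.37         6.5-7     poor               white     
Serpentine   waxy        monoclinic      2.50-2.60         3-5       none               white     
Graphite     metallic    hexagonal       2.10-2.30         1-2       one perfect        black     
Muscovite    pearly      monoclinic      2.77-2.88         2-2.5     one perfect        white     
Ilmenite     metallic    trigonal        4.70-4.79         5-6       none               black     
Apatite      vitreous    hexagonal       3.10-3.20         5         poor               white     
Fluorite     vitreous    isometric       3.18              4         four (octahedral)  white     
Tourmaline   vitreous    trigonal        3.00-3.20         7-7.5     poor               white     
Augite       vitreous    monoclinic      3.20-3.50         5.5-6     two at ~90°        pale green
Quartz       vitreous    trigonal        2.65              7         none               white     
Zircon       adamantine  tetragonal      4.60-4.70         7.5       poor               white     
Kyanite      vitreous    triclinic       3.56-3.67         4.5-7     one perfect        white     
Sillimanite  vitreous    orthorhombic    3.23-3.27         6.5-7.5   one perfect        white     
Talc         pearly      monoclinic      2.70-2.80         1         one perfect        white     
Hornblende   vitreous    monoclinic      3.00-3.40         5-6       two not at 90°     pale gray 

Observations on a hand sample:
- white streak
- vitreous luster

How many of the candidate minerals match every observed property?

7

White streak is inconsistent with Azurite, Graphite, Ilmenite, Augite, Hornblende.
Vitreous luster excludes Sphene, Serpentine, Muscovite, Zircon, Talc.
Consistent with every observation: Apatite, Fluorite, Kyanite, Olivine, Quartz, Sillimanite, Tourmaline.
That is 7 minerals.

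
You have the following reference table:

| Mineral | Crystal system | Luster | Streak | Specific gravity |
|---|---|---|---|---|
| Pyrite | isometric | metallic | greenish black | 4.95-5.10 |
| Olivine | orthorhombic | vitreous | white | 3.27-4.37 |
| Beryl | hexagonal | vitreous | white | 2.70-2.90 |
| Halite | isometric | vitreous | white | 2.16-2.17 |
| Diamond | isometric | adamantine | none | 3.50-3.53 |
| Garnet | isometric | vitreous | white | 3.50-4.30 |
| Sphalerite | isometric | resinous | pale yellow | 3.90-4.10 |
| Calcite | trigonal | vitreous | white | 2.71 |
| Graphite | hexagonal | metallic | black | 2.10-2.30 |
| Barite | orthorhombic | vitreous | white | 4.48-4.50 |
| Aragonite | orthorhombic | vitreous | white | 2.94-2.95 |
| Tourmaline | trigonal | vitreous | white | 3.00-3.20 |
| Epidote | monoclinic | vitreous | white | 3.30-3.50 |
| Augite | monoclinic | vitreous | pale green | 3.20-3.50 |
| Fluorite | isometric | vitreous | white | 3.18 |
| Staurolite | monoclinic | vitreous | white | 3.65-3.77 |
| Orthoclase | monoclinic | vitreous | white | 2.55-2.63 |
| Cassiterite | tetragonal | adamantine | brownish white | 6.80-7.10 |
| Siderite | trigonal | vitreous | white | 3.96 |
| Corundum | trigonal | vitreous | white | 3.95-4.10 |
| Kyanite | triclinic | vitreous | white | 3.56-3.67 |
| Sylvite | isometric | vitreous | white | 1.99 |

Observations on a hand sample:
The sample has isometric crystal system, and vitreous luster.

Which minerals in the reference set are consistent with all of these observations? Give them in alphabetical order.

Isometric crystal system — leaves Pyrite, Halite, Diamond, Garnet, Sphalerite, Fluorite, Sylvite.
Vitreous luster rules out Pyrite, Diamond, Sphalerite.
Consistent with every observation: Fluorite, Garnet, Halite, Sylvite.

Fluorite, Garnet, Halite, Sylvite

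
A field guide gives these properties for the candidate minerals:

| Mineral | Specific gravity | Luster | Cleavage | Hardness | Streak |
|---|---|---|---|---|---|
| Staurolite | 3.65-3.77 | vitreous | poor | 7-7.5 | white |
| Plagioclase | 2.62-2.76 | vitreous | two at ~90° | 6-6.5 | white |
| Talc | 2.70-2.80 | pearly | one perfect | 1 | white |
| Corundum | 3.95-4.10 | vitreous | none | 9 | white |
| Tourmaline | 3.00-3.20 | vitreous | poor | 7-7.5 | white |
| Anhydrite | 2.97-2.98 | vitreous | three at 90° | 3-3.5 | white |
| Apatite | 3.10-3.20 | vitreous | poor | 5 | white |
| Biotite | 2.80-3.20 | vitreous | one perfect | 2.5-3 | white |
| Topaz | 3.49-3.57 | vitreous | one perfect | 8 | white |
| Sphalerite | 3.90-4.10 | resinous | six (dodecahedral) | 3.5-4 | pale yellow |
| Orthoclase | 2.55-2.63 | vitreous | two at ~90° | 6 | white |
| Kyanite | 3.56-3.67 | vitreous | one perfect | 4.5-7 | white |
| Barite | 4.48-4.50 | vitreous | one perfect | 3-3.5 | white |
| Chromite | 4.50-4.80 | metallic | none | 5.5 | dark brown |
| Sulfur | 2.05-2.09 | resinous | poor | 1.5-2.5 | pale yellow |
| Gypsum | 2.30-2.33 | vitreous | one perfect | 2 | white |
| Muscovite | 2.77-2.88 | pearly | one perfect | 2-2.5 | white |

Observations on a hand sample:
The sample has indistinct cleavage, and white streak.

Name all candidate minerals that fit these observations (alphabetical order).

Apatite, Staurolite, Tourmaline

Indistinct cleavage — only Staurolite, Tourmaline, Apatite, Sulfur remain.
White streak excludes Sulfur.
The minerals that satisfy all observations are Apatite, Staurolite, Tourmaline.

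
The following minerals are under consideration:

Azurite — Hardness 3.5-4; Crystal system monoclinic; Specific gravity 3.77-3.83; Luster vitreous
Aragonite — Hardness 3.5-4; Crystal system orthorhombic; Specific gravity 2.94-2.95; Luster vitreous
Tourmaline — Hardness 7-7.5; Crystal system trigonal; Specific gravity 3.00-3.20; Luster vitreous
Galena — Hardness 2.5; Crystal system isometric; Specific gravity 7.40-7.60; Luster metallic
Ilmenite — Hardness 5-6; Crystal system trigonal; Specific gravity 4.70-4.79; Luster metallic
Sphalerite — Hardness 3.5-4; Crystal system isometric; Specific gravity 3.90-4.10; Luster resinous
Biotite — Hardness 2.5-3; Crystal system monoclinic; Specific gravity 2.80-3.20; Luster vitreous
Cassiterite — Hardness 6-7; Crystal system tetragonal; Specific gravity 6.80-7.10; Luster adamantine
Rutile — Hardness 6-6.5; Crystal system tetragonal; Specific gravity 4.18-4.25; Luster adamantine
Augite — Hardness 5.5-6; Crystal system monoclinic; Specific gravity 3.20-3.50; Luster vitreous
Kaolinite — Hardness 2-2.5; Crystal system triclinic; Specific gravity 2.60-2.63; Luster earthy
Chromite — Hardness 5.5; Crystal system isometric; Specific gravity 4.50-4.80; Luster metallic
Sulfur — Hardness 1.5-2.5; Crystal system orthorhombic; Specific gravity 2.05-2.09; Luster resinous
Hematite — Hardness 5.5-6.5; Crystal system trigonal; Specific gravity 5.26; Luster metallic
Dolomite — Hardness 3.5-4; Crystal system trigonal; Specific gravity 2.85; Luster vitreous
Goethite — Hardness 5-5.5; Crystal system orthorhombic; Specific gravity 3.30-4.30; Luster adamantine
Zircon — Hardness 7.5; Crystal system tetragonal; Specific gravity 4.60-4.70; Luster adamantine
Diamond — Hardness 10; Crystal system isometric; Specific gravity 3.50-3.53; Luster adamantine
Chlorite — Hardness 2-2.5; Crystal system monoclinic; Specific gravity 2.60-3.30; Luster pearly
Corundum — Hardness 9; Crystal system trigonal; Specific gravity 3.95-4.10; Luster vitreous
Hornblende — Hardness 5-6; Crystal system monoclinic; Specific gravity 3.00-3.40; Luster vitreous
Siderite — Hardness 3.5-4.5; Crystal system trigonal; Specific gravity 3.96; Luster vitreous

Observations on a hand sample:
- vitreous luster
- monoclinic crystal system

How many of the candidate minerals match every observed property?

4

Vitreous luster — leaves Azurite, Aragonite, Tourmaline, Biotite, Augite, Dolomite, Corundum, Hornblende, Siderite.
Monoclinic crystal system — Azurite, Biotite, Augite, Hornblende remain.
Remaining candidates: Augite, Azurite, Biotite, Hornblende.
That is 4 minerals.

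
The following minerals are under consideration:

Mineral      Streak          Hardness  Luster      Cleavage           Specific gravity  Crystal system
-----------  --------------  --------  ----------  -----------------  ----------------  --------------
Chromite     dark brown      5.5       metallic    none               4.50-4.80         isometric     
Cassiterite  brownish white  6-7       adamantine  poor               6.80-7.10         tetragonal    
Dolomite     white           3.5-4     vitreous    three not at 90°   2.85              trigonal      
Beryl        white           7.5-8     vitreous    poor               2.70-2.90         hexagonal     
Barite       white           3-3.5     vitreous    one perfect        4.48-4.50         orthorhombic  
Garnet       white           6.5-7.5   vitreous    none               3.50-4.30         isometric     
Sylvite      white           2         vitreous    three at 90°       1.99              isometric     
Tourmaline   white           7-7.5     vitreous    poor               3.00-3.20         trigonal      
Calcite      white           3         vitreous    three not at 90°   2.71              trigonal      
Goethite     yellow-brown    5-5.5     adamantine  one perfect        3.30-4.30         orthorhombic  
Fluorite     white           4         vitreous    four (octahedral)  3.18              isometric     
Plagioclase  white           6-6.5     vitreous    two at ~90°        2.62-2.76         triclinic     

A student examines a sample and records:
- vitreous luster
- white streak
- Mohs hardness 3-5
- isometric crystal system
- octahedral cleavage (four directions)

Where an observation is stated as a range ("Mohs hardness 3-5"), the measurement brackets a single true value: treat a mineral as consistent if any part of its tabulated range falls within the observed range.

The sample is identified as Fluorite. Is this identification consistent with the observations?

Vitreous luster — is consistent with Fluorite (vitreous luster).
White streak — is consistent with Fluorite (white streak).
Mohs hardness 3-5 — is consistent with Fluorite (hardness 4).
Isometric crystal system — is consistent with Fluorite (isometric system).
Octahedral cleavage (four directions) — is consistent with Fluorite (cleavage four (octahedral)).
All observations are consistent with the tabulated values for Fluorite.

Yes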